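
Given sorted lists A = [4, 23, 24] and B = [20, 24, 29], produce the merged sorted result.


List A: [4, 23, 24]
List B: [20, 24, 29]
Repeatedly compare the front elements and take the smaller:
  4 vs 20 -> take 4
  23 vs 20 -> take 20
  23 vs 24 -> take 23
  24 vs 24 -> take 24
  A is exhausted; append the rest of B: [24, 29]
Final answer: [4, 20, 23, 24, 24, 29]


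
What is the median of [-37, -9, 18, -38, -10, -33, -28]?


First, sort the list: [-38, -37, -33, -28, -10, -9, 18]
The list has 7 elements (odd count).
The middle index is 3 (0-based), and the element there is -28.
Final answer: -28


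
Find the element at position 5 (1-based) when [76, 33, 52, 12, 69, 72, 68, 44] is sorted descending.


Sort descending: [76, 72, 69, 68, 52, 44, 33, 12]
The 5th element (1-indexed) is at index 4.
Value = 52
Final answer: 52


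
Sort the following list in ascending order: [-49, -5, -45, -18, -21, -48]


Original list: [-49, -5, -45, -18, -21, -48]
Repeatedly take the smallest remaining element:
  Remaining [-49, -5, -45, -18, -21, -48] -> smallest is -49
  Remaining [-5, -45, -18, -21, -48] -> smallest is -48
  Remaining [-5, -45, -18, -21] -> smallest is -45
  Remaining [-5, -18, -21] -> smallest is -21
  Remaining [-5, -18] -> smallest is -18
  Remaining [-5] -> smallest is -5
Collecting the picks in order gives the sorted list.
Final answer: [-49, -48, -45, -21, -18, -5]


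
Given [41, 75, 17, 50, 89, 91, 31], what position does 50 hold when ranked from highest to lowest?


Sort descending: [91, 89, 75, 50, 41, 31, 17]
Find 50 in the sorted list.
50 is at position 4.
Final answer: 4


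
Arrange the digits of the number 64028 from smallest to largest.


The number 64028 has digits: 6, 4, 0, 2, 8
Sorted: 0, 2, 4, 6, 8
Joining the sorted digits gives the result.
Final answer: 02468


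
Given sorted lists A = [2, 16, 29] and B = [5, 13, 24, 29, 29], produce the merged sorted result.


List A: [2, 16, 29]
List B: [5, 13, 24, 29, 29]
Repeatedly compare the front elements and take the smaller:
  2 vs 5 -> take 2
  16 vs 5 -> take 5
  16 vs 13 -> take 13
  16 vs 24 -> take 16
  29 vs 24 -> take 24
  29 vs 29 -> take 29
  A is exhausted; append the rest of B: [29, 29]
Final answer: [2, 5, 13, 16, 24, 29, 29, 29]


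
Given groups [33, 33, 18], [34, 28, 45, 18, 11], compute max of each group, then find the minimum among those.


Find max of each group:
  Group 1: [33, 33, 18] -> max = 33
  Group 2: [34, 28, 45, 18, 11] -> max = 45
Maxes: [33, 45]
Minimum of maxes = 33
Final answer: 33


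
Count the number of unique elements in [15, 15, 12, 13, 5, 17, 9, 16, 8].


List all unique values:
Distinct values: [5, 8, 9, 12, 13, 15, 16, 17]
Count = 8
Final answer: 8


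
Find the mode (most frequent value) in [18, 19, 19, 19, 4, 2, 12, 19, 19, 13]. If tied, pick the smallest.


Count the frequency of each value:
  2 appears 1 time(s)
  4 appears 1 time(s)
  12 appears 1 time(s)
  13 appears 1 time(s)
  18 appears 1 time(s)
  19 appears 5 time(s)
Maximum frequency is 5.
Only 19 reaches that frequency, so it is the mode.
Final answer: 19


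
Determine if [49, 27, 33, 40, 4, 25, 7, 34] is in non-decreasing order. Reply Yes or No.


Check consecutive pairs:
  49 <= 27? False
  27 <= 33? True
  33 <= 40? True
  40 <= 4? False
  4 <= 25? True
  25 <= 7? False
  7 <= 34? True
3 consecutive pair(s) are out of order, so the list is not sorted.
Final answer: No


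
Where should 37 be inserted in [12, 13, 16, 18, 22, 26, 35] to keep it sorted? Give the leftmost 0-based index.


List is sorted: [12, 13, 16, 18, 22, 26, 35]
We need the leftmost position where 37 can be inserted, i.e. the first index whose element is >= 37 (or the end of the list if none is).
Binary search with low=0, high=7 (0-based indices):
  low=0, high=7, mid=3: a[3]=18 < 37, so low = 4
  low=4, high=7, mid=5: a[5]=26 < 37, so low = 6
  low=6, high=7, mid=6: a[6]=35 < 37, so low = 7
Now low = high = 7, so the insertion index is 7.
Final answer: 7


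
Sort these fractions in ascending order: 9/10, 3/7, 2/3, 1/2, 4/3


Convert to decimal for comparison:
  9/10 = 0.9
  3/7 = 0.4286
  2/3 = 0.6667
  1/2 = 0.5
  4/3 = 1.3333
Decimals in increasing order: 0.4286 < 0.5 < 0.6667 < 0.9 < 1.3333
Writing each back as its fraction gives the sorted order.
Final answer: 3/7, 1/2, 2/3, 9/10, 4/3


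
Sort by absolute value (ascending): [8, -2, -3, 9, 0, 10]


Compute absolute values:
  |8| = 8
  |-2| = 2
  |-3| = 3
  |9| = 9
  |0| = 0
  |10| = 10
Absolute values in increasing order: 0 < 2 < 3 < 8 < 9 < 10
Listing the original numbers in that order gives the answer.
Final answer: [0, -2, -3, 8, 9, 10]


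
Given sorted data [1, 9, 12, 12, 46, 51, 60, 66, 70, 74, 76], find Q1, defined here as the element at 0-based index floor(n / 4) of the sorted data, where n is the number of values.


The list has n = 11 elements.
Q1 index = floor(11 / 4) = floor(2.75) = 2
Counting from index 0 in the sorted data, the element at index 2 is 12.
Final answer: 12


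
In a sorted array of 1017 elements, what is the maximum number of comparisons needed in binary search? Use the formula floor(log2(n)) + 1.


Binary search halves the search space each step.
Maximum comparisons = floor(log2(1017)) + 1
log2(1017) = 9.9901
floor(log2(1017)) = 9, so 9 + 1 = 10
Final answer: 10


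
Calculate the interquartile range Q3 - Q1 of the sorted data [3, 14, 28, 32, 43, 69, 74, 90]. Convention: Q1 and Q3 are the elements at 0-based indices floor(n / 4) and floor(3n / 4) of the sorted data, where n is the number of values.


The data has n = 8 elements.
Q1 index = floor(8 / 4) = floor(2) = 2; Q3 index = floor(3 * 8 / 4) = floor(6) = 6
Q1 = element at index 2 = 28
Q3 = element at index 6 = 74
IQR = 74 - 28 = 46
Final answer: 46


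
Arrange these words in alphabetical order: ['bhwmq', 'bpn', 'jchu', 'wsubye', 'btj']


Compare strings character by character (the first differing letter decides):
  'bhwmq' < 'bpn' since 'h' < 'p' at position 2
  'bpn' < 'btj' since 'p' < 't' at position 2
  'btj' < 'jchu' since 'b' < 'j' at position 1
  'jchu' < 'wsubye' since 'j' < 'w' at position 1
Chaining these comparisons gives the alphabetical order.
Final answer: ['bhwmq', 'bpn', 'btj', 'jchu', 'wsubye']


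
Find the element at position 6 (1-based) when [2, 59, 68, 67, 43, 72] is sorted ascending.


Sort ascending: [2, 43, 59, 67, 68, 72]
The 6th element (1-indexed) is at index 5.
Value = 72
Final answer: 72


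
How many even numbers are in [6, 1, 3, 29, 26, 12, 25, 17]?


Check each element:
  6 is even
  1 is odd
  3 is odd
  29 is odd
  26 is even
  12 is even
  25 is odd
  17 is odd
Evens: [6, 26, 12]
Count of evens = 3
Final answer: 3


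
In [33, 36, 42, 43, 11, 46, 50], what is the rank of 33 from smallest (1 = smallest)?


Sort ascending: [11, 33, 36, 42, 43, 46, 50]
Find 33 in the sorted list.
33 is at position 2 (1-indexed).
Final answer: 2


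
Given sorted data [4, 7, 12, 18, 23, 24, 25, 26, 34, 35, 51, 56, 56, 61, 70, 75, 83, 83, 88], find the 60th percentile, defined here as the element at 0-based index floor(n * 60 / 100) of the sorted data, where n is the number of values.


The dataset has n = 19 elements.
Index = floor(19 * 60 / 100) = floor(1140 / 100) = floor(11.4) = 11
Counting from index 0 in the sorted data, the element at index 11 is 56.
Final answer: 56


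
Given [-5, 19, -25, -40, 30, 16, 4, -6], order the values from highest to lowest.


Original list: [-5, 19, -25, -40, 30, 16, 4, -6]
Repeatedly take the largest remaining element:
  Remaining [-5, 19, -25, -40, 30, 16, 4, -6] -> largest is 30
  Remaining [-5, 19, -25, -40, 16, 4, -6] -> largest is 19
  Remaining [-5, -25, -40, 16, 4, -6] -> largest is 16
  Remaining [-5, -25, -40, 4, -6] -> largest is 4
  Remaining [-5, -25, -40, -6] -> largest is -5
  Remaining [-25, -40, -6] -> largest is -6
  Remaining [-25, -40] -> largest is -25
  Remaining [-40] -> largest is -40
Collecting the picks in order gives the descending list.
Final answer: [30, 19, 16, 4, -5, -6, -25, -40]


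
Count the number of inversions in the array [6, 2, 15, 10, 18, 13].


For each element, count the later elements that are smaller than it:
  6 (index 0): smaller elements after it = [2] -> 1
  2 (index 1): smaller elements after it = [] -> 0
  15 (index 2): smaller elements after it = [10, 13] -> 2
  10 (index 3): smaller elements after it = [] -> 0
  18 (index 4): smaller elements after it = [13] -> 1
Total inversions = 1 + 0 + 2 + 0 + 1 = 4
Final answer: 4


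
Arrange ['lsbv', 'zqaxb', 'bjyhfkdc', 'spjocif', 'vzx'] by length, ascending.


Compute lengths:
  'lsbv' has length 4
  'zqaxb' has length 5
  'bjyhfkdc' has length 8
  'spjocif' has length 7
  'vzx' has length 3
Lengths in increasing order: 3 < 4 < 5 < 7 < 8
Listing the words in that order gives the answer.
Final answer: ['vzx', 'lsbv', 'zqaxb', 'spjocif', 'bjyhfkdc']


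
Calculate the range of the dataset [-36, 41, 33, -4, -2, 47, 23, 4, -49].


Maximum value: 47
Minimum value: -49
Range = 47 - (-49) = 96
Final answer: 96


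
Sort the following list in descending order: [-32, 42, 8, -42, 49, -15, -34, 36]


Original list: [-32, 42, 8, -42, 49, -15, -34, 36]
Repeatedly take the largest remaining element:
  Remaining [-32, 42, 8, -42, 49, -15, -34, 36] -> largest is 49
  Remaining [-32, 42, 8, -42, -15, -34, 36] -> largest is 42
  Remaining [-32, 8, -42, -15, -34, 36] -> largest is 36
  Remaining [-32, 8, -42, -15, -34] -> largest is 8
  Remaining [-32, -42, -15, -34] -> largest is -15
  Remaining [-32, -42, -34] -> largest is -32
  Remaining [-42, -34] -> largest is -34
  Remaining [-42] -> largest is -42
Collecting the picks in order gives the descending list.
Final answer: [49, 42, 36, 8, -15, -32, -34, -42]


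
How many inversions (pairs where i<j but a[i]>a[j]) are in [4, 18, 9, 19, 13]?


For each element, count the later elements that are smaller than it:
  4 (index 0): smaller elements after it = [] -> 0
  18 (index 1): smaller elements after it = [9, 13] -> 2
  9 (index 2): smaller elements after it = [] -> 0
  19 (index 3): smaller elements after it = [13] -> 1
Total inversions = 0 + 2 + 0 + 1 = 3
Final answer: 3


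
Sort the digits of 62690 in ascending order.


The number 62690 has digits: 6, 2, 6, 9, 0
Sorted: 0, 2, 6, 6, 9
Joining the sorted digits gives the result.
Final answer: 02669


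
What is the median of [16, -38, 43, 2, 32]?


First, sort the list: [-38, 2, 16, 32, 43]
The list has 5 elements (odd count).
The middle index is 2 (0-based), and the element there is 16.
Final answer: 16


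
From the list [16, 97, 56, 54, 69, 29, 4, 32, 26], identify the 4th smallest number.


Sort ascending: [4, 16, 26, 29, 32, 54, 56, 69, 97]
The 4th element (1-indexed) is at index 3.
Value = 29
Final answer: 29


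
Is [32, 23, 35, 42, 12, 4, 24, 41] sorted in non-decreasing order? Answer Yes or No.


Check consecutive pairs:
  32 <= 23? False
  23 <= 35? True
  35 <= 42? True
  42 <= 12? False
  12 <= 4? False
  4 <= 24? True
  24 <= 41? True
3 consecutive pair(s) are out of order, so the list is not sorted.
Final answer: No


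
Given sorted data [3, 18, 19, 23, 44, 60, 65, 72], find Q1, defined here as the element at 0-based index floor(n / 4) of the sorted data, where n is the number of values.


The list has n = 8 elements.
Q1 index = floor(8 / 4) = floor(2) = 2
Counting from index 0 in the sorted data, the element at index 2 is 19.
Final answer: 19


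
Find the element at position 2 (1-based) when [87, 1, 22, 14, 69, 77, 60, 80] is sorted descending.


Sort descending: [87, 80, 77, 69, 60, 22, 14, 1]
The 2nd element (1-indexed) is at index 1.
Value = 80
Final answer: 80


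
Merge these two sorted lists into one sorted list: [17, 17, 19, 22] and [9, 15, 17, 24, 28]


List A: [17, 17, 19, 22]
List B: [9, 15, 17, 24, 28]
Repeatedly compare the front elements and take the smaller:
  17 vs 9 -> take 9
  17 vs 15 -> take 15
  17 vs 17 -> take 17
  17 vs 17 -> take 17
  19 vs 17 -> take 17
  19 vs 24 -> take 19
  22 vs 24 -> take 22
  A is exhausted; append the rest of B: [24, 28]
Final answer: [9, 15, 17, 17, 17, 19, 22, 24, 28]


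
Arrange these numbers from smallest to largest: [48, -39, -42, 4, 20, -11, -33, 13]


Original list: [48, -39, -42, 4, 20, -11, -33, 13]
Repeatedly take the smallest remaining element:
  Remaining [48, -39, -42, 4, 20, -11, -33, 13] -> smallest is -42
  Remaining [48, -39, 4, 20, -11, -33, 13] -> smallest is -39
  Remaining [48, 4, 20, -11, -33, 13] -> smallest is -33
  Remaining [48, 4, 20, -11, 13] -> smallest is -11
  Remaining [48, 4, 20, 13] -> smallest is 4
  Remaining [48, 20, 13] -> smallest is 13
  Remaining [48, 20] -> smallest is 20
  Remaining [48] -> smallest is 48
Collecting the picks in order gives the sorted list.
Final answer: [-42, -39, -33, -11, 4, 13, 20, 48]


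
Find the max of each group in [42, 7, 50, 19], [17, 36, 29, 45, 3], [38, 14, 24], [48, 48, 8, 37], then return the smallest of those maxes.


Find max of each group:
  Group 1: [42, 7, 50, 19] -> max = 50
  Group 2: [17, 36, 29, 45, 3] -> max = 45
  Group 3: [38, 14, 24] -> max = 38
  Group 4: [48, 48, 8, 37] -> max = 48
Maxes: [50, 45, 38, 48]
Minimum of maxes = 38
Final answer: 38


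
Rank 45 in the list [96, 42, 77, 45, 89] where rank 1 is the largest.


Sort descending: [96, 89, 77, 45, 42]
Find 45 in the sorted list.
45 is at position 4.
Final answer: 4


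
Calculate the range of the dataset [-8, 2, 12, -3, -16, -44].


Maximum value: 12
Minimum value: -44
Range = 12 - (-44) = 56
Final answer: 56


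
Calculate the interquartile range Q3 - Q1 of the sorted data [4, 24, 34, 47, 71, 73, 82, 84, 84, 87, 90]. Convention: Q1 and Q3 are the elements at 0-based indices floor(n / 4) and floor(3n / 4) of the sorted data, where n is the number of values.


The data has n = 11 elements.
Q1 index = floor(11 / 4) = floor(2.75) = 2; Q3 index = floor(3 * 11 / 4) = floor(8.25) = 8
Q1 = element at index 2 = 34
Q3 = element at index 8 = 84
IQR = 84 - 34 = 50
Final answer: 50


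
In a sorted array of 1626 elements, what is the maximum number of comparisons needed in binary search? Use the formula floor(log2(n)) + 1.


Binary search halves the search space each step.
Maximum comparisons = floor(log2(1626)) + 1
log2(1626) = 10.6671
floor(log2(1626)) = 10, so 10 + 1 = 11
Final answer: 11


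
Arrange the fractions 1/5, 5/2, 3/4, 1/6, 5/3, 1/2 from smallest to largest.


Convert to decimal for comparison:
  1/5 = 0.2
  5/2 = 2.5
  3/4 = 0.75
  1/6 = 0.1667
  5/3 = 1.6667
  1/2 = 0.5
Decimals in increasing order: 0.1667 < 0.2 < 0.5 < 0.75 < 1.6667 < 2.5
Writing each back as its fraction gives the sorted order.
Final answer: 1/6, 1/5, 1/2, 3/4, 5/3, 5/2


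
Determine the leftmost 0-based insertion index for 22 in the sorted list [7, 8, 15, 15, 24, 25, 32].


List is sorted: [7, 8, 15, 15, 24, 25, 32]
We need the leftmost position where 22 can be inserted, i.e. the first index whose element is >= 22 (or the end of the list if none is).
Binary search with low=0, high=7 (0-based indices):
  low=0, high=7, mid=3: a[3]=15 < 22, so low = 4
  low=4, high=7, mid=5: a[5]=25 >= 22, so high = 5
  low=4, high=5, mid=4: a[4]=24 >= 22, so high = 4
Now low = high = 4, so the insertion index is 4.
Final answer: 4


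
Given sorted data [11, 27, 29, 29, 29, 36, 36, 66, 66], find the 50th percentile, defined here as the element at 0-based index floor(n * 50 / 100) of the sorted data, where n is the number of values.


The dataset has n = 9 elements.
Index = floor(9 * 50 / 100) = floor(450 / 100) = floor(4.5) = 4
Counting from index 0 in the sorted data, the element at index 4 is 29.
Final answer: 29


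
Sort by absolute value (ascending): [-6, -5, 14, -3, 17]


Compute absolute values:
  |-6| = 6
  |-5| = 5
  |14| = 14
  |-3| = 3
  |17| = 17
Absolute values in increasing order: 3 < 5 < 6 < 14 < 17
Listing the original numbers in that order gives the answer.
Final answer: [-3, -5, -6, 14, 17]


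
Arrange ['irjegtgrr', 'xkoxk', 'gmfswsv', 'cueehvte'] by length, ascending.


Compute lengths:
  'irjegtgrr' has length 9
  'xkoxk' has length 5
  'gmfswsv' has length 7
  'cueehvte' has length 8
Lengths in increasing order: 5 < 7 < 8 < 9
Listing the words in that order gives the answer.
Final answer: ['xkoxk', 'gmfswsv', 'cueehvte', 'irjegtgrr']


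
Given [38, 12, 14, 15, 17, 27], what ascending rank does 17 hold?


Sort ascending: [12, 14, 15, 17, 27, 38]
Find 17 in the sorted list.
17 is at position 4 (1-indexed).
Final answer: 4


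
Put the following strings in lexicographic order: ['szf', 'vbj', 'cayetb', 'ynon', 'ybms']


Compare strings character by character (the first differing letter decides):
  'cayetb' < 'szf' since 'c' < 's' at position 1
  'szf' < 'vbj' since 's' < 'v' at position 1
  'vbj' < 'ybms' since 'v' < 'y' at position 1
  'ybms' < 'ynon' since 'b' < 'n' at position 2
Chaining these comparisons gives the alphabetical order.
Final answer: ['cayetb', 'szf', 'vbj', 'ybms', 'ynon']


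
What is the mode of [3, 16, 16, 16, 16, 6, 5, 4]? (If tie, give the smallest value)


Count the frequency of each value:
  3 appears 1 time(s)
  4 appears 1 time(s)
  5 appears 1 time(s)
  6 appears 1 time(s)
  16 appears 4 time(s)
Maximum frequency is 4.
Only 16 reaches that frequency, so it is the mode.
Final answer: 16


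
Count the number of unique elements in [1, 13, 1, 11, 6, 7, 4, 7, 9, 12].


List all unique values:
Distinct values: [1, 4, 6, 7, 9, 11, 12, 13]
Count = 8
Final answer: 8


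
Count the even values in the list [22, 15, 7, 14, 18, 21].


Check each element:
  22 is even
  15 is odd
  7 is odd
  14 is even
  18 is even
  21 is odd
Evens: [22, 14, 18]
Count of evens = 3
Final answer: 3


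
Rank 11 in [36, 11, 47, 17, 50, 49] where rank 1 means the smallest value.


Sort ascending: [11, 17, 36, 47, 49, 50]
Find 11 in the sorted list.
11 is at position 1 (1-indexed).
Final answer: 1


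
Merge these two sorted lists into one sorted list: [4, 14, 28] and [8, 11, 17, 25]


List A: [4, 14, 28]
List B: [8, 11, 17, 25]
Repeatedly compare the front elements and take the smaller:
  4 vs 8 -> take 4
  14 vs 8 -> take 8
  14 vs 11 -> take 11
  14 vs 17 -> take 14
  28 vs 17 -> take 17
  28 vs 25 -> take 25
  B is exhausted; append the rest of A: [28]
Final answer: [4, 8, 11, 14, 17, 25, 28]


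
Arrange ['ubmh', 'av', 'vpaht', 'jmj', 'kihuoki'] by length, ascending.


Compute lengths:
  'ubmh' has length 4
  'av' has length 2
  'vpaht' has length 5
  'jmj' has length 3
  'kihuoki' has length 7
Lengths in increasing order: 2 < 3 < 4 < 5 < 7
Listing the words in that order gives the answer.
Final answer: ['av', 'jmj', 'ubmh', 'vpaht', 'kihuoki']


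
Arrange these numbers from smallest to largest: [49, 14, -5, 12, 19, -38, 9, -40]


Original list: [49, 14, -5, 12, 19, -38, 9, -40]
Repeatedly take the smallest remaining element:
  Remaining [49, 14, -5, 12, 19, -38, 9, -40] -> smallest is -40
  Remaining [49, 14, -5, 12, 19, -38, 9] -> smallest is -38
  Remaining [49, 14, -5, 12, 19, 9] -> smallest is -5
  Remaining [49, 14, 12, 19, 9] -> smallest is 9
  Remaining [49, 14, 12, 19] -> smallest is 12
  Remaining [49, 14, 19] -> smallest is 14
  Remaining [49, 19] -> smallest is 19
  Remaining [49] -> smallest is 49
Collecting the picks in order gives the sorted list.
Final answer: [-40, -38, -5, 9, 12, 14, 19, 49]


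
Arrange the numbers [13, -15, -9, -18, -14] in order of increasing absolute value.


Compute absolute values:
  |13| = 13
  |-15| = 15
  |-9| = 9
  |-18| = 18
  |-14| = 14
Absolute values in increasing order: 9 < 13 < 14 < 15 < 18
Listing the original numbers in that order gives the answer.
Final answer: [-9, 13, -14, -15, -18]


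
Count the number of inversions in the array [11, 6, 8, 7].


For each element, count the later elements that are smaller than it:
  11 (index 0): smaller elements after it = [6, 8, 7] -> 3
  6 (index 1): smaller elements after it = [] -> 0
  8 (index 2): smaller elements after it = [7] -> 1
Total inversions = 3 + 0 + 1 = 4
Final answer: 4


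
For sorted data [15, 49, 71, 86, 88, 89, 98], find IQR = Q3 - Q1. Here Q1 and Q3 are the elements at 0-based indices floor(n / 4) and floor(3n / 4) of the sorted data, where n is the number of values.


The data has n = 7 elements.
Q1 index = floor(7 / 4) = floor(1.75) = 1; Q3 index = floor(3 * 7 / 4) = floor(5.25) = 5
Q1 = element at index 1 = 49
Q3 = element at index 5 = 89
IQR = 89 - 49 = 40
Final answer: 40


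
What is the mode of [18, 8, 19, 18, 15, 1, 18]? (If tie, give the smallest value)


Count the frequency of each value:
  1 appears 1 time(s)
  8 appears 1 time(s)
  15 appears 1 time(s)
  18 appears 3 time(s)
  19 appears 1 time(s)
Maximum frequency is 3.
Only 18 reaches that frequency, so it is the mode.
Final answer: 18


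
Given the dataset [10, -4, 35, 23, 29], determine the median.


First, sort the list: [-4, 10, 23, 29, 35]
The list has 5 elements (odd count).
The middle index is 2 (0-based), and the element there is 23.
Final answer: 23


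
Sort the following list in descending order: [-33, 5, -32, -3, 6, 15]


Original list: [-33, 5, -32, -3, 6, 15]
Repeatedly take the largest remaining element:
  Remaining [-33, 5, -32, -3, 6, 15] -> largest is 15
  Remaining [-33, 5, -32, -3, 6] -> largest is 6
  Remaining [-33, 5, -32, -3] -> largest is 5
  Remaining [-33, -32, -3] -> largest is -3
  Remaining [-33, -32] -> largest is -32
  Remaining [-33] -> largest is -33
Collecting the picks in order gives the descending list.
Final answer: [15, 6, 5, -3, -32, -33]


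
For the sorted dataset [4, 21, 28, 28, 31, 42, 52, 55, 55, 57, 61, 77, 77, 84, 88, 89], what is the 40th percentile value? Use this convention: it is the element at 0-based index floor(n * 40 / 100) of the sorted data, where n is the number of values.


The dataset has n = 16 elements.
Index = floor(16 * 40 / 100) = floor(640 / 100) = floor(6.4) = 6
Counting from index 0 in the sorted data, the element at index 6 is 52.
Final answer: 52


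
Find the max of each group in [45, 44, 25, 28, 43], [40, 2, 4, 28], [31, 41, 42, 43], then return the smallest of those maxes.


Find max of each group:
  Group 1: [45, 44, 25, 28, 43] -> max = 45
  Group 2: [40, 2, 4, 28] -> max = 40
  Group 3: [31, 41, 42, 43] -> max = 43
Maxes: [45, 40, 43]
Minimum of maxes = 40
Final answer: 40


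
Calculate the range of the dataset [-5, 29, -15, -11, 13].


Maximum value: 29
Minimum value: -15
Range = 29 - (-15) = 44
Final answer: 44


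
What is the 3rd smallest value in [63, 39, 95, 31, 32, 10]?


Sort ascending: [10, 31, 32, 39, 63, 95]
The 3rd element (1-indexed) is at index 2.
Value = 32
Final answer: 32


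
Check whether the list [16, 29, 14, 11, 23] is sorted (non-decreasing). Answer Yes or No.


Check consecutive pairs:
  16 <= 29? True
  29 <= 14? False
  14 <= 11? False
  11 <= 23? True
2 consecutive pair(s) are out of order, so the list is not sorted.
Final answer: No


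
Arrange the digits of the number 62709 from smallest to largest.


The number 62709 has digits: 6, 2, 7, 0, 9
Sorted: 0, 2, 6, 7, 9
Joining the sorted digits gives the result.
Final answer: 02679


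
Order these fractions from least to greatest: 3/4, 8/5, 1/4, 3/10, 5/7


Convert to decimal for comparison:
  3/4 = 0.75
  8/5 = 1.6
  1/4 = 0.25
  3/10 = 0.3
  5/7 = 0.7143
Decimals in increasing order: 0.25 < 0.3 < 0.7143 < 0.75 < 1.6
Writing each back as its fraction gives the sorted order.
Final answer: 1/4, 3/10, 5/7, 3/4, 8/5


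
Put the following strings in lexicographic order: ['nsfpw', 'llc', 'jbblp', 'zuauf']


Compare strings character by character (the first differing letter decides):
  'jbblp' < 'llc' since 'j' < 'l' at position 1
  'llc' < 'nsfpw' since 'l' < 'n' at position 1
  'nsfpw' < 'zuauf' since 'n' < 'z' at position 1
Chaining these comparisons gives the alphabetical order.
Final answer: ['jbblp', 'llc', 'nsfpw', 'zuauf']


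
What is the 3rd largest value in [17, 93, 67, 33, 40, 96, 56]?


Sort descending: [96, 93, 67, 56, 40, 33, 17]
The 3rd element (1-indexed) is at index 2.
Value = 67
Final answer: 67


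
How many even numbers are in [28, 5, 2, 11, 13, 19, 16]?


Check each element:
  28 is even
  5 is odd
  2 is even
  11 is odd
  13 is odd
  19 is odd
  16 is even
Evens: [28, 2, 16]
Count of evens = 3
Final answer: 3


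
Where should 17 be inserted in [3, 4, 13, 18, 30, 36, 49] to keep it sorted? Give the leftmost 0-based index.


List is sorted: [3, 4, 13, 18, 30, 36, 49]
We need the leftmost position where 17 can be inserted, i.e. the first index whose element is >= 17 (or the end of the list if none is).
Binary search with low=0, high=7 (0-based indices):
  low=0, high=7, mid=3: a[3]=18 >= 17, so high = 3
  low=0, high=3, mid=1: a[1]=4 < 17, so low = 2
  low=2, high=3, mid=2: a[2]=13 < 17, so low = 3
Now low = high = 3, so the insertion index is 3.
Final answer: 3


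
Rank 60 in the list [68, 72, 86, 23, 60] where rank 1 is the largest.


Sort descending: [86, 72, 68, 60, 23]
Find 60 in the sorted list.
60 is at position 4.
Final answer: 4


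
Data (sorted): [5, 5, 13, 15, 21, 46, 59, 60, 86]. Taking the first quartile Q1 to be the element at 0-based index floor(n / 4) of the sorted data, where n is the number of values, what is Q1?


The list has n = 9 elements.
Q1 index = floor(9 / 4) = floor(2.25) = 2
Counting from index 0 in the sorted data, the element at index 2 is 13.
Final answer: 13


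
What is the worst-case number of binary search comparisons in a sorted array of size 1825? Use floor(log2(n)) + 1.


Binary search halves the search space each step.
Maximum comparisons = floor(log2(1825)) + 1
log2(1825) = 10.8337
floor(log2(1825)) = 10, so 10 + 1 = 11
Final answer: 11


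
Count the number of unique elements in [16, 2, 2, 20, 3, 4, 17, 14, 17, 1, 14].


List all unique values:
Distinct values: [1, 2, 3, 4, 14, 16, 17, 20]
Count = 8
Final answer: 8


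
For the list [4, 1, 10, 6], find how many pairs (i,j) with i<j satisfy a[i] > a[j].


For each element, count the later elements that are smaller than it:
  4 (index 0): smaller elements after it = [1] -> 1
  1 (index 1): smaller elements after it = [] -> 0
  10 (index 2): smaller elements after it = [6] -> 1
Total inversions = 1 + 0 + 1 = 2
Final answer: 2


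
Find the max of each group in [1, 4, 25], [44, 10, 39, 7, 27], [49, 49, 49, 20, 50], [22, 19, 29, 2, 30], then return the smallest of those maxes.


Find max of each group:
  Group 1: [1, 4, 25] -> max = 25
  Group 2: [44, 10, 39, 7, 27] -> max = 44
  Group 3: [49, 49, 49, 20, 50] -> max = 50
  Group 4: [22, 19, 29, 2, 30] -> max = 30
Maxes: [25, 44, 50, 30]
Minimum of maxes = 25
Final answer: 25


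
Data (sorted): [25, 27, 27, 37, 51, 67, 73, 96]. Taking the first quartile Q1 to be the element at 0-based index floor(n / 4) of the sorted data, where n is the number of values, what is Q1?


The list has n = 8 elements.
Q1 index = floor(8 / 4) = floor(2) = 2
Counting from index 0 in the sorted data, the element at index 2 is 27.
Final answer: 27


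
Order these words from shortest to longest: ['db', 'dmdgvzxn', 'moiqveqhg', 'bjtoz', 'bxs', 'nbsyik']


Compute lengths:
  'db' has length 2
  'dmdgvzxn' has length 8
  'moiqveqhg' has length 9
  'bjtoz' has length 5
  'bxs' has length 3
  'nbsyik' has length 6
Lengths in increasing order: 2 < 3 < 5 < 6 < 8 < 9
Listing the words in that order gives the answer.
Final answer: ['db', 'bxs', 'bjtoz', 'nbsyik', 'dmdgvzxn', 'moiqveqhg']


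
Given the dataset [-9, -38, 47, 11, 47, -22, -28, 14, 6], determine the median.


First, sort the list: [-38, -28, -22, -9, 6, 11, 14, 47, 47]
The list has 9 elements (odd count).
The middle index is 4 (0-based), and the element there is 6.
Final answer: 6


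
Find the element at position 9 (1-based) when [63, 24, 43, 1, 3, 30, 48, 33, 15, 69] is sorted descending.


Sort descending: [69, 63, 48, 43, 33, 30, 24, 15, 3, 1]
The 9th element (1-indexed) is at index 8.
Value = 3
Final answer: 3


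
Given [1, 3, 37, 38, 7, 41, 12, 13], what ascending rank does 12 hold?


Sort ascending: [1, 3, 7, 12, 13, 37, 38, 41]
Find 12 in the sorted list.
12 is at position 4 (1-indexed).
Final answer: 4


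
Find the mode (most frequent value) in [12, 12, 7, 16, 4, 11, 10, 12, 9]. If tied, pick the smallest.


Count the frequency of each value:
  4 appears 1 time(s)
  7 appears 1 time(s)
  9 appears 1 time(s)
  10 appears 1 time(s)
  11 appears 1 time(s)
  12 appears 3 time(s)
  16 appears 1 time(s)
Maximum frequency is 3.
Only 12 reaches that frequency, so it is the mode.
Final answer: 12


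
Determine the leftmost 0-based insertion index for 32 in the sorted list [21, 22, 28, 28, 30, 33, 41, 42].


List is sorted: [21, 22, 28, 28, 30, 33, 41, 42]
We need the leftmost position where 32 can be inserted, i.e. the first index whose element is >= 32 (or the end of the list if none is).
Binary search with low=0, high=8 (0-based indices):
  low=0, high=8, mid=4: a[4]=30 < 32, so low = 5
  low=5, high=8, mid=6: a[6]=41 >= 32, so high = 6
  low=5, high=6, mid=5: a[5]=33 >= 32, so high = 5
Now low = high = 5, so the insertion index is 5.
Final answer: 5


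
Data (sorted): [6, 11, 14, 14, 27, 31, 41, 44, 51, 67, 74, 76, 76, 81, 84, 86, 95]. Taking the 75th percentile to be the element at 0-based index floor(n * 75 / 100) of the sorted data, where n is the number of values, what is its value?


The dataset has n = 17 elements.
Index = floor(17 * 75 / 100) = floor(1275 / 100) = floor(12.75) = 12
Counting from index 0 in the sorted data, the element at index 12 is 76.
Final answer: 76


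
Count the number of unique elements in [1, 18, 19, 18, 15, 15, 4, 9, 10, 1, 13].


List all unique values:
Distinct values: [1, 4, 9, 10, 13, 15, 18, 19]
Count = 8
Final answer: 8


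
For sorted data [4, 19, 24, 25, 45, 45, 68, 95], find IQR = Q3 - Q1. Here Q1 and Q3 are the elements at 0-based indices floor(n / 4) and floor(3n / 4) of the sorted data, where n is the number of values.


The data has n = 8 elements.
Q1 index = floor(8 / 4) = floor(2) = 2; Q3 index = floor(3 * 8 / 4) = floor(6) = 6
Q1 = element at index 2 = 24
Q3 = element at index 6 = 68
IQR = 68 - 24 = 44
Final answer: 44


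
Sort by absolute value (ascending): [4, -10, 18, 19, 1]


Compute absolute values:
  |4| = 4
  |-10| = 10
  |18| = 18
  |19| = 19
  |1| = 1
Absolute values in increasing order: 1 < 4 < 10 < 18 < 19
Listing the original numbers in that order gives the answer.
Final answer: [1, 4, -10, 18, 19]


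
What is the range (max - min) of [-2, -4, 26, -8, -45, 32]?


Maximum value: 32
Minimum value: -45
Range = 32 - (-45) = 77
Final answer: 77


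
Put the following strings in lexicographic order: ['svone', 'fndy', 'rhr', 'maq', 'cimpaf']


Compare strings character by character (the first differing letter decides):
  'cimpaf' < 'fndy' since 'c' < 'f' at position 1
  'fndy' < 'maq' since 'f' < 'm' at position 1
  'maq' < 'rhr' since 'm' < 'r' at position 1
  'rhr' < 'svone' since 'r' < 's' at position 1
Chaining these comparisons gives the alphabetical order.
Final answer: ['cimpaf', 'fndy', 'maq', 'rhr', 'svone']


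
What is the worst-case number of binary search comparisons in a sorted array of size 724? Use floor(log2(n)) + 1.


Binary search halves the search space each step.
Maximum comparisons = floor(log2(724)) + 1
log2(724) = 9.4998
floor(log2(724)) = 9, so 9 + 1 = 10
Final answer: 10


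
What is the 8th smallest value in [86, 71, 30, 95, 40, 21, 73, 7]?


Sort ascending: [7, 21, 30, 40, 71, 73, 86, 95]
The 8th element (1-indexed) is at index 7.
Value = 95
Final answer: 95


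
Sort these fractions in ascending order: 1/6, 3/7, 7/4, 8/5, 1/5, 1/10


Convert to decimal for comparison:
  1/6 = 0.1667
  3/7 = 0.4286
  7/4 = 1.75
  8/5 = 1.6
  1/5 = 0.2
  1/10 = 0.1
Decimals in increasing order: 0.1 < 0.1667 < 0.2 < 0.4286 < 1.6 < 1.75
Writing each back as its fraction gives the sorted order.
Final answer: 1/10, 1/6, 1/5, 3/7, 8/5, 7/4


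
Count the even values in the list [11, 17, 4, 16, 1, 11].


Check each element:
  11 is odd
  17 is odd
  4 is even
  16 is even
  1 is odd
  11 is odd
Evens: [4, 16]
Count of evens = 2
Final answer: 2


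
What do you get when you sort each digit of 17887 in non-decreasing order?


The number 17887 has digits: 1, 7, 8, 8, 7
Sorted: 1, 7, 7, 8, 8
Joining the sorted digits gives the result.
Final answer: 17788


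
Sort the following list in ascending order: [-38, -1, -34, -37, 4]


Original list: [-38, -1, -34, -37, 4]
Repeatedly take the smallest remaining element:
  Remaining [-38, -1, -34, -37, 4] -> smallest is -38
  Remaining [-1, -34, -37, 4] -> smallest is -37
  Remaining [-1, -34, 4] -> smallest is -34
  Remaining [-1, 4] -> smallest is -1
  Remaining [4] -> smallest is 4
Collecting the picks in order gives the sorted list.
Final answer: [-38, -37, -34, -1, 4]


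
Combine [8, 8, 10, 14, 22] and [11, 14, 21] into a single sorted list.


List A: [8, 8, 10, 14, 22]
List B: [11, 14, 21]
Repeatedly compare the front elements and take the smaller:
  8 vs 11 -> take 8
  8 vs 11 -> take 8
  10 vs 11 -> take 10
  14 vs 11 -> take 11
  14 vs 14 -> take 14
  22 vs 14 -> take 14
  22 vs 21 -> take 21
  B is exhausted; append the rest of A: [22]
Final answer: [8, 8, 10, 11, 14, 14, 21, 22]


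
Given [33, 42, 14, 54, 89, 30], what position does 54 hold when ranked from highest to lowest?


Sort descending: [89, 54, 42, 33, 30, 14]
Find 54 in the sorted list.
54 is at position 2.
Final answer: 2


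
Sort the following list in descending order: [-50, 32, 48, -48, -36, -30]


Original list: [-50, 32, 48, -48, -36, -30]
Repeatedly take the largest remaining element:
  Remaining [-50, 32, 48, -48, -36, -30] -> largest is 48
  Remaining [-50, 32, -48, -36, -30] -> largest is 32
  Remaining [-50, -48, -36, -30] -> largest is -30
  Remaining [-50, -48, -36] -> largest is -36
  Remaining [-50, -48] -> largest is -48
  Remaining [-50] -> largest is -50
Collecting the picks in order gives the descending list.
Final answer: [48, 32, -30, -36, -48, -50]


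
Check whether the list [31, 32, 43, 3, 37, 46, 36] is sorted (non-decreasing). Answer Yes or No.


Check consecutive pairs:
  31 <= 32? True
  32 <= 43? True
  43 <= 3? False
  3 <= 37? True
  37 <= 46? True
  46 <= 36? False
2 consecutive pair(s) are out of order, so the list is not sorted.
Final answer: No


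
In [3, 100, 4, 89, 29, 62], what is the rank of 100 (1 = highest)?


Sort descending: [100, 89, 62, 29, 4, 3]
Find 100 in the sorted list.
100 is at position 1.
Final answer: 1


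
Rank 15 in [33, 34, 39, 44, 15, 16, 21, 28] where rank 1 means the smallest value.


Sort ascending: [15, 16, 21, 28, 33, 34, 39, 44]
Find 15 in the sorted list.
15 is at position 1 (1-indexed).
Final answer: 1


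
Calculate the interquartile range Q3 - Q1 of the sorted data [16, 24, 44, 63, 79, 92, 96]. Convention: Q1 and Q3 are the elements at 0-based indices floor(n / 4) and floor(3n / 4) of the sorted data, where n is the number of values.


The data has n = 7 elements.
Q1 index = floor(7 / 4) = floor(1.75) = 1; Q3 index = floor(3 * 7 / 4) = floor(5.25) = 5
Q1 = element at index 1 = 24
Q3 = element at index 5 = 92
IQR = 92 - 24 = 68
Final answer: 68


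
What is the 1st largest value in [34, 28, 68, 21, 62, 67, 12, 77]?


Sort descending: [77, 68, 67, 62, 34, 28, 21, 12]
The 1st element (1-indexed) is at index 0.
Value = 77
Final answer: 77


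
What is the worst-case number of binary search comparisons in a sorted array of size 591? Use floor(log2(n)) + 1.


Binary search halves the search space each step.
Maximum comparisons = floor(log2(591)) + 1
log2(591) = 9.207
floor(log2(591)) = 9, so 9 + 1 = 10
Final answer: 10


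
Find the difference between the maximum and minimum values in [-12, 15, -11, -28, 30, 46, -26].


Maximum value: 46
Minimum value: -28
Range = 46 - (-28) = 74
Final answer: 74


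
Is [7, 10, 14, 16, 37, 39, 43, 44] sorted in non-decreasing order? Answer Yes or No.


Check consecutive pairs:
  7 <= 10? True
  10 <= 14? True
  14 <= 16? True
  16 <= 37? True
  37 <= 39? True
  39 <= 43? True
  43 <= 44? True
Every consecutive pair is in order, so the list is non-decreasing.
Final answer: Yes


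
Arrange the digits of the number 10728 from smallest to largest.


The number 10728 has digits: 1, 0, 7, 2, 8
Sorted: 0, 1, 2, 7, 8
Joining the sorted digits gives the result.
Final answer: 01278


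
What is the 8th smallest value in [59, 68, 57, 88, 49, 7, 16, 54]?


Sort ascending: [7, 16, 49, 54, 57, 59, 68, 88]
The 8th element (1-indexed) is at index 7.
Value = 88
Final answer: 88


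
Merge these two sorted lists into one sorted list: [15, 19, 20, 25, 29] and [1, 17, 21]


List A: [15, 19, 20, 25, 29]
List B: [1, 17, 21]
Repeatedly compare the front elements and take the smaller:
  15 vs 1 -> take 1
  15 vs 17 -> take 15
  19 vs 17 -> take 17
  19 vs 21 -> take 19
  20 vs 21 -> take 20
  25 vs 21 -> take 21
  B is exhausted; append the rest of A: [25, 29]
Final answer: [1, 15, 17, 19, 20, 21, 25, 29]


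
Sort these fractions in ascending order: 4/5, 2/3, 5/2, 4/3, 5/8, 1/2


Convert to decimal for comparison:
  4/5 = 0.8
  2/3 = 0.6667
  5/2 = 2.5
  4/3 = 1.3333
  5/8 = 0.625
  1/2 = 0.5
Decimals in increasing order: 0.5 < 0.625 < 0.6667 < 0.8 < 1.3333 < 2.5
Writing each back as its fraction gives the sorted order.
Final answer: 1/2, 5/8, 2/3, 4/5, 4/3, 5/2


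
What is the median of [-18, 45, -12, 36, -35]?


First, sort the list: [-35, -18, -12, 36, 45]
The list has 5 elements (odd count).
The middle index is 2 (0-based), and the element there is -12.
Final answer: -12


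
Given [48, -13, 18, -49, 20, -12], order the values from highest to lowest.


Original list: [48, -13, 18, -49, 20, -12]
Repeatedly take the largest remaining element:
  Remaining [48, -13, 18, -49, 20, -12] -> largest is 48
  Remaining [-13, 18, -49, 20, -12] -> largest is 20
  Remaining [-13, 18, -49, -12] -> largest is 18
  Remaining [-13, -49, -12] -> largest is -12
  Remaining [-13, -49] -> largest is -13
  Remaining [-49] -> largest is -49
Collecting the picks in order gives the descending list.
Final answer: [48, 20, 18, -12, -13, -49]


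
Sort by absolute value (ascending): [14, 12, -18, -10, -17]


Compute absolute values:
  |14| = 14
  |12| = 12
  |-18| = 18
  |-10| = 10
  |-17| = 17
Absolute values in increasing order: 10 < 12 < 14 < 17 < 18
Listing the original numbers in that order gives the answer.
Final answer: [-10, 12, 14, -17, -18]


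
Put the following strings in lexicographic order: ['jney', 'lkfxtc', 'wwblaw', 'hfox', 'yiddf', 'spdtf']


Compare strings character by character (the first differing letter decides):
  'hfox' < 'jney' since 'h' < 'j' at position 1
  'jney' < 'lkfxtc' since 'j' < 'l' at position 1
  'lkfxtc' < 'spdtf' since 'l' < 's' at position 1
  'spdtf' < 'wwblaw' since 's' < 'w' at position 1
  'wwblaw' < 'yiddf' since 'w' < 'y' at position 1
Chaining these comparisons gives the alphabetical order.
Final answer: ['hfox', 'jney', 'lkfxtc', 'spdtf', 'wwblaw', 'yiddf']


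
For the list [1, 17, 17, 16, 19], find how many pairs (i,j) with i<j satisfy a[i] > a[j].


For each element, count the later elements that are smaller than it:
  1 (index 0): smaller elements after it = [] -> 0
  17 (index 1): smaller elements after it = [16] -> 1
  17 (index 2): smaller elements after it = [16] -> 1
  16 (index 3): smaller elements after it = [] -> 0
Total inversions = 0 + 1 + 1 + 0 = 2
Final answer: 2


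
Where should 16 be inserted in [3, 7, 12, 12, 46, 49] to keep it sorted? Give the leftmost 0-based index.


List is sorted: [3, 7, 12, 12, 46, 49]
We need the leftmost position where 16 can be inserted, i.e. the first index whose element is >= 16 (or the end of the list if none is).
Binary search with low=0, high=6 (0-based indices):
  low=0, high=6, mid=3: a[3]=12 < 16, so low = 4
  low=4, high=6, mid=5: a[5]=49 >= 16, so high = 5
  low=4, high=5, mid=4: a[4]=46 >= 16, so high = 4
Now low = high = 4, so the insertion index is 4.
Final answer: 4
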